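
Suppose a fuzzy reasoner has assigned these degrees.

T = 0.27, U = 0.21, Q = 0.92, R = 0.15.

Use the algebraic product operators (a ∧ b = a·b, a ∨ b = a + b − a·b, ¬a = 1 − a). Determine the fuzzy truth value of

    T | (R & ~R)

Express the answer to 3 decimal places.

~R = 1 − 0.1500 = 0.8500
R & ~R = a·b on (0.1500, 0.8500) = 0.1275
T | (R & ~R) = a + b − a·b on (0.2700, 0.1275) = 0.3631

0.363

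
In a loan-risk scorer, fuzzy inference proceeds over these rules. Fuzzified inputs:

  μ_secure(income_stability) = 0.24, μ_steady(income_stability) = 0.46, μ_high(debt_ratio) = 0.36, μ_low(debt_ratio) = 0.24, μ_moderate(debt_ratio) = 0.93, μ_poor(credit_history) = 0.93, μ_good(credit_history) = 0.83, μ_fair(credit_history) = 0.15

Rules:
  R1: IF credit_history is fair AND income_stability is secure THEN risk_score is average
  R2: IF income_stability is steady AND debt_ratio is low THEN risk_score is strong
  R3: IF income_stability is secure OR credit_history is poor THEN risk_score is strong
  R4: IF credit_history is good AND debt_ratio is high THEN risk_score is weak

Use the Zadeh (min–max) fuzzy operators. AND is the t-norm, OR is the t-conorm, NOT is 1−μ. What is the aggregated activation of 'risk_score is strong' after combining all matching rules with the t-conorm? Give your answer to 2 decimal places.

R1: fair=0.15, secure=0.24; AND[min(a, b)] → w = 0.15
R2: steady=0.46, low=0.24; AND[min(a, b)] → w = 0.24
R3: secure=0.24, poor=0.93; OR[max(a, b)] → w = 0.93
R4: good=0.83, high=0.36; AND[min(a, b)] → w = 0.36
Rules with consequent 'strong': {R2, R3} → strengths 0.24, 0.93
Aggregate via t-conorm [max(a, b)]: 0.93

0.93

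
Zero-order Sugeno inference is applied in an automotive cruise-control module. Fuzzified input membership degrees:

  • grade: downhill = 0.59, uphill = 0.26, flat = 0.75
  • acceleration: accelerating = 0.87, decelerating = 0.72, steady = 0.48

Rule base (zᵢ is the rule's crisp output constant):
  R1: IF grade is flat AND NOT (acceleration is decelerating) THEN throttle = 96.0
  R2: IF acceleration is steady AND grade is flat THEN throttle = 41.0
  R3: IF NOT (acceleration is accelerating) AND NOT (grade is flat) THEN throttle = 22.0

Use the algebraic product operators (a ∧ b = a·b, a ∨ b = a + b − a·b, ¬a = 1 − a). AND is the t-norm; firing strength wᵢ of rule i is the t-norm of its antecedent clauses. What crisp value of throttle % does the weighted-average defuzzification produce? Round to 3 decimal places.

R1 (z=96.0): flat=0.75, ¬decelerating=1−0.72=0.28; AND[a·b] → w = 0.2100
R2 (z=41.0): steady=0.48, flat=0.75; AND[a·b] → w = 0.3600
R3 (z=22.0): ¬accelerating=1−0.87=0.13, ¬flat=1−0.75=0.25; AND[a·b] → w = 0.0325
Weighted average = (0.2100·96.0 + 0.3600·41.0 + 0.0325·22.0) / (0.2100 + 0.3600 + 0.0325)
  = 35.6350 / 0.6025 = 59.145

59.145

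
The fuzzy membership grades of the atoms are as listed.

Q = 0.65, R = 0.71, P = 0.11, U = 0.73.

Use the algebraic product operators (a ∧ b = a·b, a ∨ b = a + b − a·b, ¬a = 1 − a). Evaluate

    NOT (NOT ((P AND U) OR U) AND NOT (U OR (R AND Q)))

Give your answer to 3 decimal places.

0.964

P AND U = a·b on (0.1100, 0.7300) = 0.0803
(P AND U) OR U = a + b − a·b on (0.0803, 0.7300) = 0.7517
NOT ((P AND U) OR U) = 1 − 0.7517 = 0.2483
R AND Q = a·b on (0.7100, 0.6500) = 0.4615
U OR (R AND Q) = a + b − a·b on (0.7300, 0.4615) = 0.8546
NOT (U OR (R AND Q)) = 1 − 0.8546 = 0.1454
NOT ((P AND U) OR U) AND NOT (U OR (R AND Q)) = a·b on (0.2483, 0.1454) = 0.0361
NOT (NOT ((P AND U) OR U) AND NOT (U OR (R AND Q))) = 1 − 0.0361 = 0.9639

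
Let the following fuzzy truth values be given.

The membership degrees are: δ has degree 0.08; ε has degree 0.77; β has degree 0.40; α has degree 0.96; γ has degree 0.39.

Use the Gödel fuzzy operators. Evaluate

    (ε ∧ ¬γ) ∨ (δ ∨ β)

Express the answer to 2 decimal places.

¬γ = 1 − 0.39 = 0.61
ε ∧ ¬γ = min(a, b) on (0.77, 0.61) = 0.61
δ ∨ β = max(a, b) on (0.08, 0.40) = 0.40
(ε ∧ ¬γ) ∨ (δ ∨ β) = max(a, b) on (0.61, 0.40) = 0.61

0.61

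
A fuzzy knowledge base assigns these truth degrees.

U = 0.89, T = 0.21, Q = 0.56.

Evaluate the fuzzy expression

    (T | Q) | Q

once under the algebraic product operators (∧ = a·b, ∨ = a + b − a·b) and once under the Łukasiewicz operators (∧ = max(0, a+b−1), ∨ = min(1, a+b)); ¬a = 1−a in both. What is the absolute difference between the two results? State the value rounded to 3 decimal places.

Under algebraic product:
  T | Q = a + b − a·b on (0.2100, 0.5600) = 0.6524
  (T | Q) | Q = a + b − a·b on (0.6524, 0.5600) = 0.8471
  → value = 0.8471
Under Łukasiewicz:
  T | Q = min(1, a+b) on (0.21, 0.56) = 0.77
  (T | Q) | Q = min(1, a+b) on (0.77, 0.56) = 1.00
  → value = 1.0000
|0.8471 − 1.0000| = 0.153

0.153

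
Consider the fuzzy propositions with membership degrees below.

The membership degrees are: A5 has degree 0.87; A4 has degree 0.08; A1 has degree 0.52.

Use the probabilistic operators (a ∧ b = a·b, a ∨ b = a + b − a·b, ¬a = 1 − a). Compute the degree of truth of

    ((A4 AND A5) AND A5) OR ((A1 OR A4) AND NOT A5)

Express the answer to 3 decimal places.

A4 AND A5 = a·b on (0.0800, 0.8700) = 0.0696
(A4 AND A5) AND A5 = a·b on (0.0696, 0.8700) = 0.0606
A1 OR A4 = a + b − a·b on (0.5200, 0.0800) = 0.5584
NOT A5 = 1 − 0.8700 = 0.1300
(A1 OR A4) AND NOT A5 = a·b on (0.5584, 0.1300) = 0.0726
((A4 AND A5) AND A5) OR ((A1 OR A4) AND NOT A5) = a + b − a·b on (0.0606, 0.0726) = 0.1287

0.129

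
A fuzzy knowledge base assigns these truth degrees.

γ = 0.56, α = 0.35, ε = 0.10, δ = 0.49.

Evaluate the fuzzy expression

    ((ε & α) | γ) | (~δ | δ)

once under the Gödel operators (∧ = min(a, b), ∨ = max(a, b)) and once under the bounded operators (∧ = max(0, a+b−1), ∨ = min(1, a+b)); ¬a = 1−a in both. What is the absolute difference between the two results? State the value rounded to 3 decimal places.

Under Gödel:
  ε & α = min(a, b) on (0.10, 0.35) = 0.10
  (ε & α) | γ = max(a, b) on (0.10, 0.56) = 0.56
  ~δ = 1 − 0.49 = 0.51
  ~δ | δ = max(a, b) on (0.51, 0.49) = 0.51
  ((ε & α) | γ) | (~δ | δ) = max(a, b) on (0.56, 0.51) = 0.56
  → value = 0.5600
Under bounded:
  ε & α = max(0, a+b−1) on (0.10, 0.35) = 0.00
  (ε & α) | γ = min(1, a+b) on (0.00, 0.56) = 0.56
  ~δ = 1 − 0.49 = 0.51
  ~δ | δ = min(1, a+b) on (0.51, 0.49) = 1.00
  ((ε & α) | γ) | (~δ | δ) = min(1, a+b) on (0.56, 1.00) = 1.00
  → value = 1.0000
|0.5600 − 1.0000| = 0.440

0.440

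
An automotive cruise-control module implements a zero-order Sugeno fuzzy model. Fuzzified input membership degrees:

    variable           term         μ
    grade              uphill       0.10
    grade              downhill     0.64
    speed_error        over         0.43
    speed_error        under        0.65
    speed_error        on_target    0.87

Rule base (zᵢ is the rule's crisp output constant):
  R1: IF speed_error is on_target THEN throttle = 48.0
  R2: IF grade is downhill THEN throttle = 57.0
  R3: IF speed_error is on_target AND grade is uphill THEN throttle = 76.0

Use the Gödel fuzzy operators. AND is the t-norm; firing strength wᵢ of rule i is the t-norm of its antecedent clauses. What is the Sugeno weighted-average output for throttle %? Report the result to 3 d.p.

R1 (z=48.0): on_target=0.87 → w = 0.87
R2 (z=57.0): downhill=0.64 → w = 0.64
R3 (z=76.0): on_target=0.87, uphill=0.10; AND[min(a, b)] → w = 0.10
Weighted average = (0.87·48.0 + 0.64·57.0 + 0.10·76.0) / (0.87 + 0.64 + 0.10)
  = 85.8400 / 1.6100 = 53.317

53.317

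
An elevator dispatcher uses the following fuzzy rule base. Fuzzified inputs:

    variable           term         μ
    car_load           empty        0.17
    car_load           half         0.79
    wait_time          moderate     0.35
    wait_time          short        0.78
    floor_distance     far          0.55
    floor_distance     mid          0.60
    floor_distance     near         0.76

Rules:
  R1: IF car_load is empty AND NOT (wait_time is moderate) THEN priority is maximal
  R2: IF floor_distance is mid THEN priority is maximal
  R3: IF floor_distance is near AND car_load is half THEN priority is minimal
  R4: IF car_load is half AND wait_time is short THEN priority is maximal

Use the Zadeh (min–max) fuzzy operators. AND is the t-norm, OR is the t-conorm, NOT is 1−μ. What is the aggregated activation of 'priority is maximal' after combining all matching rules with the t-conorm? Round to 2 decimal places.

0.78

R1: empty=0.17, ¬moderate=1−0.35=0.65; AND[min(a, b)] → w = 0.17
R2: mid=0.60 → w = 0.60
R3: near=0.76, half=0.79; AND[min(a, b)] → w = 0.76
R4: half=0.79, short=0.78; AND[min(a, b)] → w = 0.78
Rules with consequent 'maximal': {R1, R2, R4} → strengths 0.17, 0.60, 0.78
Aggregate via t-conorm [max(a, b)]: 0.78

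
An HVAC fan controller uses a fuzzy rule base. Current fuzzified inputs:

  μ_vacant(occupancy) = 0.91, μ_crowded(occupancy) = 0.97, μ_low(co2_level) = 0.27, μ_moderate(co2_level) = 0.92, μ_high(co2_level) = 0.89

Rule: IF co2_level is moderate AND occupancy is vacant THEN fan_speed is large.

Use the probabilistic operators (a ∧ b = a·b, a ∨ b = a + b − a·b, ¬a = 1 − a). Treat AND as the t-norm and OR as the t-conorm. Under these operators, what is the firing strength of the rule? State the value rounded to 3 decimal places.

firing strength: moderate=0.92, vacant=0.91; AND[a·b] → w = 0.8372

0.837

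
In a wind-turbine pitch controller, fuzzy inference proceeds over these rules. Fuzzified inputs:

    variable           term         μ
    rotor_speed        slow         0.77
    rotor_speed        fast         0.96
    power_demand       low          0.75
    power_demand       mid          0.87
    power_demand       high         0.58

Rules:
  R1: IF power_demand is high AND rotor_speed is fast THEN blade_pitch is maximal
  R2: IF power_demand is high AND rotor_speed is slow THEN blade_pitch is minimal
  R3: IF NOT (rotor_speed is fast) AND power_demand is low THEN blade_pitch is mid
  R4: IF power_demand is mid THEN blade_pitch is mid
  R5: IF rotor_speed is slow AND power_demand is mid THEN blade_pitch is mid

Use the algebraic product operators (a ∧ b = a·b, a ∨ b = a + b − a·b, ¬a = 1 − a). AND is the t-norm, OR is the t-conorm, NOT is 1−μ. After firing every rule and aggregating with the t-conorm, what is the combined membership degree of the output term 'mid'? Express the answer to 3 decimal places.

R1: high=0.58, fast=0.96; AND[a·b] → w = 0.5568
R2: high=0.58, slow=0.77; AND[a·b] → w = 0.4466
R3: ¬fast=1−0.96=0.04, low=0.75; AND[a·b] → w = 0.0300
R4: mid=0.87 → w = 0.8700
R5: slow=0.77, mid=0.87; AND[a·b] → w = 0.6699
Rules with consequent 'mid': {R3, R4, R5} → strengths 0.0300, 0.8700, 0.6699
Aggregate via t-conorm [a + b − a·b]: 0.9584

0.958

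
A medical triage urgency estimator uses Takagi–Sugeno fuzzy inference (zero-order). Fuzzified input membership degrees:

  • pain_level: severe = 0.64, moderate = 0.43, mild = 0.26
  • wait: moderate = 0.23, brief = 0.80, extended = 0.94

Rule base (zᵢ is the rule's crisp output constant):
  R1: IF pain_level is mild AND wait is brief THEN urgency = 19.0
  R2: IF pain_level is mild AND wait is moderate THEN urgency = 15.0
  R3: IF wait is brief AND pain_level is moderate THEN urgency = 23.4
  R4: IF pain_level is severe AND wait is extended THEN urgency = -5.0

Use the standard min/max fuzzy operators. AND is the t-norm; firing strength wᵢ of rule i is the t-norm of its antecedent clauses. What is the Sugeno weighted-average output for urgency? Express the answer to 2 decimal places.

R1 (z=19.0): mild=0.26, brief=0.80; AND[min(a, b)] → w = 0.26
R2 (z=15.0): mild=0.26, moderate=0.23; AND[min(a, b)] → w = 0.23
R3 (z=23.4): brief=0.80, moderate=0.43; AND[min(a, b)] → w = 0.43
R4 (z=-5.0): severe=0.64, extended=0.94; AND[min(a, b)] → w = 0.64
Weighted average = (0.26·19.0 + 0.23·15.0 + 0.43·23.4 + 0.64·-5.0) / (0.26 + 0.23 + 0.43 + 0.64)
  = 15.2520 / 1.5600 = 9.78

9.78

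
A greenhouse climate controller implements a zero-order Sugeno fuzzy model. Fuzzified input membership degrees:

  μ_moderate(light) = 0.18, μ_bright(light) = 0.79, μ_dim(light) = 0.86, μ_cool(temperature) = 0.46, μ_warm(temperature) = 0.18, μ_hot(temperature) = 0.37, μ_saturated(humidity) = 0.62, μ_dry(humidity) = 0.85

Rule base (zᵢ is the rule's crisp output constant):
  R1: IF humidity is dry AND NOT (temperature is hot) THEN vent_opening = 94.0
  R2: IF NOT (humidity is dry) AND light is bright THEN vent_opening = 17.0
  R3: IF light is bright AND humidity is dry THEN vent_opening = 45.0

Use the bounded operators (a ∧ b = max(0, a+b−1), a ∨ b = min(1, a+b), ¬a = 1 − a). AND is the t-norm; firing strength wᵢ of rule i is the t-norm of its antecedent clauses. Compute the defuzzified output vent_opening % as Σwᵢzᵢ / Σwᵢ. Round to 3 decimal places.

66.000

R1 (z=94.0): dry=0.85, ¬hot=1−0.37=0.63; AND[max(0, a+b−1)] → w = 0.48
R2 (z=17.0): ¬dry=1−0.85=0.15, bright=0.79; AND[max(0, a+b−1)] → w = 0.00
R3 (z=45.0): bright=0.79, dry=0.85; AND[max(0, a+b−1)] → w = 0.64
Weighted average = (0.48·94.0 + 0.00·17.0 + 0.64·45.0) / (0.48 + 0.00 + 0.64)
  = 73.9200 / 1.1200 = 66.000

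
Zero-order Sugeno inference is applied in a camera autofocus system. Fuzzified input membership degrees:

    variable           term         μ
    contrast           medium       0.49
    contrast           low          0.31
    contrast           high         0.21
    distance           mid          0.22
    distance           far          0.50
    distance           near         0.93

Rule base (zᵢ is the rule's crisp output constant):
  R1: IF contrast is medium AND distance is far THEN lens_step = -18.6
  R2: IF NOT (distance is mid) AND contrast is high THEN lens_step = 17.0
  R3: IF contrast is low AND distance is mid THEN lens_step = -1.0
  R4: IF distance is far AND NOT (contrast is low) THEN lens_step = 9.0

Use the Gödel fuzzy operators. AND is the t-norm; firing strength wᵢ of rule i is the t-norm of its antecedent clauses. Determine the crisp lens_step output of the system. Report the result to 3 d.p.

R1 (z=-18.6): medium=0.49, far=0.50; AND[min(a, b)] → w = 0.49
R2 (z=17.0): ¬mid=1−0.22=0.78, high=0.21; AND[min(a, b)] → w = 0.21
R3 (z=-1.0): low=0.31, mid=0.22; AND[min(a, b)] → w = 0.22
R4 (z=9.0): far=0.50, ¬low=1−0.31=0.69; AND[min(a, b)] → w = 0.50
Weighted average = (0.49·-18.6 + 0.21·17.0 + 0.22·-1.0 + 0.50·9.0) / (0.49 + 0.21 + 0.22 + 0.50)
  = -1.2640 / 1.4200 = -0.890

-0.890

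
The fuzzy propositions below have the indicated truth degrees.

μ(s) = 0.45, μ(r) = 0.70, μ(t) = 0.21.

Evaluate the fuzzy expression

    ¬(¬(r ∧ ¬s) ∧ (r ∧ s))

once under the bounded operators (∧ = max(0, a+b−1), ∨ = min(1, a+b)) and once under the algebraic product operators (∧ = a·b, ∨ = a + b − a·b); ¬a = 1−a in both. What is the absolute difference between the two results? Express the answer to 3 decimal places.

Under bounded:
  ¬s = 1 − 0.45 = 0.55
  r ∧ ¬s = max(0, a+b−1) on (0.70, 0.55) = 0.25
  ¬(r ∧ ¬s) = 1 − 0.25 = 0.75
  r ∧ s = max(0, a+b−1) on (0.70, 0.45) = 0.15
  ¬(r ∧ ¬s) ∧ (r ∧ s) = max(0, a+b−1) on (0.75, 0.15) = 0.00
  ¬(¬(r ∧ ¬s) ∧ (r ∧ s)) = 1 − 0.00 = 1.00
  → value = 1.0000
Under algebraic product:
  ¬s = 1 − 0.4500 = 0.5500
  r ∧ ¬s = a·b on (0.7000, 0.5500) = 0.3850
  ¬(r ∧ ¬s) = 1 − 0.3850 = 0.6150
  r ∧ s = a·b on (0.7000, 0.4500) = 0.3150
  ¬(r ∧ ¬s) ∧ (r ∧ s) = a·b on (0.6150, 0.3150) = 0.1937
  ¬(¬(r ∧ ¬s) ∧ (r ∧ s)) = 1 − 0.1937 = 0.8063
  → value = 0.8063
|1.0000 − 0.8063| = 0.194

0.194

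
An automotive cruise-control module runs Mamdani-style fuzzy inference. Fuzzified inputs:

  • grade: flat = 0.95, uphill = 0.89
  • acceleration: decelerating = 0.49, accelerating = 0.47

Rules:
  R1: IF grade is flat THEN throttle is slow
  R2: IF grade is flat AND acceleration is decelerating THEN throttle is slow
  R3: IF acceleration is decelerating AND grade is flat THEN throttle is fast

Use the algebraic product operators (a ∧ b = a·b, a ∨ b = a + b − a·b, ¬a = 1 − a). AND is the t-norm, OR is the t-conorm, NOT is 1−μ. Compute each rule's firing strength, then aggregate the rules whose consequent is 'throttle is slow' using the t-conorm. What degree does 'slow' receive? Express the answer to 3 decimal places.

R1: flat=0.95 → w = 0.9500
R2: flat=0.95, decelerating=0.49; AND[a·b] → w = 0.4655
R3: decelerating=0.49, flat=0.95; AND[a·b] → w = 0.4655
Rules with consequent 'slow': {R1, R2} → strengths 0.9500, 0.4655
Aggregate via t-conorm [a + b − a·b]: 0.9733

0.973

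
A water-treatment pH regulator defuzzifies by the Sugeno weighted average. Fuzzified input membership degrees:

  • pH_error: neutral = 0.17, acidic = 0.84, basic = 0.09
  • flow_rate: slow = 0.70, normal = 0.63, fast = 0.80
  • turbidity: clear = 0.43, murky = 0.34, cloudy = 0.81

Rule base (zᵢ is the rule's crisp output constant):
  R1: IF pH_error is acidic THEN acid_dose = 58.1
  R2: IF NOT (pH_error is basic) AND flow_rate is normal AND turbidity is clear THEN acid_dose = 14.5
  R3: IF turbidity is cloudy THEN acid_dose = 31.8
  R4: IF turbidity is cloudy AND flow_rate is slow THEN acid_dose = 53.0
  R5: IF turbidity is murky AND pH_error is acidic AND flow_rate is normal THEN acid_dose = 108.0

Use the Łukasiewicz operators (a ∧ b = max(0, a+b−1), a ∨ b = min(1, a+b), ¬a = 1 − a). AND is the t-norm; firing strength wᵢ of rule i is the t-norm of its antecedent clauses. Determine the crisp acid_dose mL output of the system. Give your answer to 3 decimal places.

47.033

R1 (z=58.1): acidic=0.84 → w = 0.84
R2 (z=14.5): ¬basic=1−0.09=0.91, normal=0.63, clear=0.43; AND[max(0, a+b−1)] → w = 0.00
R3 (z=31.8): cloudy=0.81 → w = 0.81
R4 (z=53.0): cloudy=0.81, slow=0.70; AND[max(0, a+b−1)] → w = 0.51
R5 (z=108.0): murky=0.34, acidic=0.84, normal=0.63; AND[max(0, a+b−1)] → w = 0.00
Weighted average = (0.84·58.1 + 0.00·14.5 + 0.81·31.8 + 0.51·53.0 + 0.00·108.0) / (0.84 + 0.00 + 0.81 + 0.51 + 0.00)
  = 101.5920 / 2.1600 = 47.033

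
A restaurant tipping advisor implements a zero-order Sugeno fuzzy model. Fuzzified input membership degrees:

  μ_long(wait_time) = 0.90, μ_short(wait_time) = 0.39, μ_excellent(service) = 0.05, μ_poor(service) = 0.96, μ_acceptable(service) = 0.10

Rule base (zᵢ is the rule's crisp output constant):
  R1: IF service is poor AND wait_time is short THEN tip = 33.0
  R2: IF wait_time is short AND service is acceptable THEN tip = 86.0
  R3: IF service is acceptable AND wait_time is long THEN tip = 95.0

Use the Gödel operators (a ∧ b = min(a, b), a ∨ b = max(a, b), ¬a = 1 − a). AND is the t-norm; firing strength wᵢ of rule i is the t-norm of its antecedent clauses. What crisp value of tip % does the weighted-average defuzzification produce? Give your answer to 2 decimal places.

R1 (z=33.0): poor=0.96, short=0.39; AND[min(a, b)] → w = 0.39
R2 (z=86.0): short=0.39, acceptable=0.10; AND[min(a, b)] → w = 0.10
R3 (z=95.0): acceptable=0.10, long=0.90; AND[min(a, b)] → w = 0.10
Weighted average = (0.39·33.0 + 0.10·86.0 + 0.10·95.0) / (0.39 + 0.10 + 0.10)
  = 30.9700 / 0.5900 = 52.49

52.49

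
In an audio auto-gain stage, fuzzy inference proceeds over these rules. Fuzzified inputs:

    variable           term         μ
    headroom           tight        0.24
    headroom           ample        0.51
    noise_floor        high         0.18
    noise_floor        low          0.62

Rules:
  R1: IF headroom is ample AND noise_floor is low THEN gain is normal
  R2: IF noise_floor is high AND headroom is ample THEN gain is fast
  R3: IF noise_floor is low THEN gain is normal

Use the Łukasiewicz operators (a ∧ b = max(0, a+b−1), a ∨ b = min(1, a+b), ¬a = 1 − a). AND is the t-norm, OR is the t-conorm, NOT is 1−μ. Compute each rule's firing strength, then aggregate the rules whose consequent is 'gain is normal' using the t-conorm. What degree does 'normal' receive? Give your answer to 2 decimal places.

R1: ample=0.51, low=0.62; AND[max(0, a+b−1)] → w = 0.13
R2: high=0.18, ample=0.51; AND[max(0, a+b−1)] → w = 0.00
R3: low=0.62 → w = 0.62
Rules with consequent 'normal': {R1, R3} → strengths 0.13, 0.62
Aggregate via t-conorm [min(1, a+b)]: 0.75

0.75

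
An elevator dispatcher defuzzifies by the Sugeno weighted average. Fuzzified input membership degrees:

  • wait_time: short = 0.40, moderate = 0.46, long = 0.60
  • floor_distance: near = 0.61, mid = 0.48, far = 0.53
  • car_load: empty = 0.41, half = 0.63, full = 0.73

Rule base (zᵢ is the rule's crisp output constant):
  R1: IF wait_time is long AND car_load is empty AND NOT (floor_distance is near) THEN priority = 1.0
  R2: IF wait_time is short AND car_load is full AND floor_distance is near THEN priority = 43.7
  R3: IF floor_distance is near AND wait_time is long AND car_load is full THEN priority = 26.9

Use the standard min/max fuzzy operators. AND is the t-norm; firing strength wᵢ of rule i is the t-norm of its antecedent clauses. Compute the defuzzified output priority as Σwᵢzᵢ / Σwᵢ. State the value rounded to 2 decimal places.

24.47

R1 (z=1.0): long=0.60, empty=0.41, ¬near=1−0.61=0.39; AND[min(a, b)] → w = 0.39
R2 (z=43.7): short=0.40, full=0.73, near=0.61; AND[min(a, b)] → w = 0.40
R3 (z=26.9): near=0.61, long=0.60, full=0.73; AND[min(a, b)] → w = 0.60
Weighted average = (0.39·1.0 + 0.40·43.7 + 0.60·26.9) / (0.39 + 0.40 + 0.60)
  = 34.0100 / 1.3900 = 24.47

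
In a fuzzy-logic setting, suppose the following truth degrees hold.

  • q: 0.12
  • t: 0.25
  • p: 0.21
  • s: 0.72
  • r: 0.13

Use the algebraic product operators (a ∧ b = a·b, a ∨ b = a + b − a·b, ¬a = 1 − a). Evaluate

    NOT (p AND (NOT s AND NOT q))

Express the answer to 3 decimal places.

NOT s = 1 − 0.7200 = 0.2800
NOT q = 1 − 0.1200 = 0.8800
NOT s AND NOT q = a·b on (0.2800, 0.8800) = 0.2464
p AND (NOT s AND NOT q) = a·b on (0.2100, 0.2464) = 0.0517
NOT (p AND (NOT s AND NOT q)) = 1 − 0.0517 = 0.9483

0.948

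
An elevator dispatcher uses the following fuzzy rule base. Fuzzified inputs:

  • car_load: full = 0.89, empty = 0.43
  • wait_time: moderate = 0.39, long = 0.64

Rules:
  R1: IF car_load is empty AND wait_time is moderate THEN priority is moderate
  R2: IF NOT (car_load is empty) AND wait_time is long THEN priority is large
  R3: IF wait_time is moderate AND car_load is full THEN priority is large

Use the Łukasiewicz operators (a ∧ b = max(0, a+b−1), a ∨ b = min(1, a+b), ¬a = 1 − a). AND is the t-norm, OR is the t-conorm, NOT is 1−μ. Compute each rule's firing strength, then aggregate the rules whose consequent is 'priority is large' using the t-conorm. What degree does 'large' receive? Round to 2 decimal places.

0.49

R1: empty=0.43, moderate=0.39; AND[max(0, a+b−1)] → w = 0.00
R2: ¬empty=1−0.43=0.57, long=0.64; AND[max(0, a+b−1)] → w = 0.21
R3: moderate=0.39, full=0.89; AND[max(0, a+b−1)] → w = 0.28
Rules with consequent 'large': {R2, R3} → strengths 0.21, 0.28
Aggregate via t-conorm [min(1, a+b)]: 0.49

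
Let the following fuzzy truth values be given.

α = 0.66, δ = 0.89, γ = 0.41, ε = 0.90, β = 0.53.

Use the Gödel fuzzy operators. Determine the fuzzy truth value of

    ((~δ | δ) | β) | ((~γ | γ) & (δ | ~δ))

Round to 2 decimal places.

0.89

~δ = 1 − 0.89 = 0.11
~δ | δ = max(a, b) on (0.11, 0.89) = 0.89
(~δ | δ) | β = max(a, b) on (0.89, 0.53) = 0.89
~γ = 1 − 0.41 = 0.59
~γ | γ = max(a, b) on (0.59, 0.41) = 0.59
~δ = 1 − 0.89 = 0.11
δ | ~δ = max(a, b) on (0.89, 0.11) = 0.89
(~γ | γ) & (δ | ~δ) = min(a, b) on (0.59, 0.89) = 0.59
((~δ | δ) | β) | ((~γ | γ) & (δ | ~δ)) = max(a, b) on (0.89, 0.59) = 0.89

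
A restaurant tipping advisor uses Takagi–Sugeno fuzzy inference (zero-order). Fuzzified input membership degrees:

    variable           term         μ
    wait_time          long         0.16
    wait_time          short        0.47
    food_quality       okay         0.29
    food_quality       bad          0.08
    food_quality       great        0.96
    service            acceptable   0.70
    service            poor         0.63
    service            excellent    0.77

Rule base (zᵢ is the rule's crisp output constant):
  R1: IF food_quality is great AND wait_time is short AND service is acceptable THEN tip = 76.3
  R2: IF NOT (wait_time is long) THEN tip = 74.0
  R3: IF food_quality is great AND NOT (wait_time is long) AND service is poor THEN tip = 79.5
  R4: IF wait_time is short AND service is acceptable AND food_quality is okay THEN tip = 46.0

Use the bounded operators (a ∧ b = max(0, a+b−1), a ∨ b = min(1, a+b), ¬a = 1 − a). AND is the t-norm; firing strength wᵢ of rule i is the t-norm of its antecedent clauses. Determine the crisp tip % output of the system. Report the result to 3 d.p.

75.903

R1 (z=76.3): great=0.96, short=0.47, acceptable=0.70; AND[max(0, a+b−1)] → w = 0.13
R2 (z=74.0): ¬long=1−0.16=0.84 → w = 0.84
R3 (z=79.5): great=0.96, ¬long=1−0.16=0.84, poor=0.63; AND[max(0, a+b−1)] → w = 0.43
R4 (z=46.0): short=0.47, acceptable=0.70, okay=0.29; AND[max(0, a+b−1)] → w = 0.00
Weighted average = (0.13·76.3 + 0.84·74.0 + 0.43·79.5 + 0.00·46.0) / (0.13 + 0.84 + 0.43 + 0.00)
  = 106.2640 / 1.4000 = 75.903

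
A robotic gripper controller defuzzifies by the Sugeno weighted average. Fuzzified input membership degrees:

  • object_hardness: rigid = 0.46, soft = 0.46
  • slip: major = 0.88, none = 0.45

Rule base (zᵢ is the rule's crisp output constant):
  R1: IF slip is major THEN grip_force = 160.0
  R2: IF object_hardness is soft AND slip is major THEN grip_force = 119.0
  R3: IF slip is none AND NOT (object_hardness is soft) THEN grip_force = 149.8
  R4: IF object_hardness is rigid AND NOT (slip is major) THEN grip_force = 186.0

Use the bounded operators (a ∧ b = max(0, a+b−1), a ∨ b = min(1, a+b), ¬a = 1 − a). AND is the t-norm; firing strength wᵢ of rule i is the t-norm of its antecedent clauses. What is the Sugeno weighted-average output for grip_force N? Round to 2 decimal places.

R1 (z=160.0): major=0.88 → w = 0.88
R2 (z=119.0): soft=0.46, major=0.88; AND[max(0, a+b−1)] → w = 0.34
R3 (z=149.8): none=0.45, ¬soft=1−0.46=0.54; AND[max(0, a+b−1)] → w = 0.00
R4 (z=186.0): rigid=0.46, ¬major=1−0.88=0.12; AND[max(0, a+b−1)] → w = 0.00
Weighted average = (0.88·160.0 + 0.34·119.0 + 0.00·149.8 + 0.00·186.0) / (0.88 + 0.34 + 0.00 + 0.00)
  = 181.2600 / 1.2200 = 148.57

148.57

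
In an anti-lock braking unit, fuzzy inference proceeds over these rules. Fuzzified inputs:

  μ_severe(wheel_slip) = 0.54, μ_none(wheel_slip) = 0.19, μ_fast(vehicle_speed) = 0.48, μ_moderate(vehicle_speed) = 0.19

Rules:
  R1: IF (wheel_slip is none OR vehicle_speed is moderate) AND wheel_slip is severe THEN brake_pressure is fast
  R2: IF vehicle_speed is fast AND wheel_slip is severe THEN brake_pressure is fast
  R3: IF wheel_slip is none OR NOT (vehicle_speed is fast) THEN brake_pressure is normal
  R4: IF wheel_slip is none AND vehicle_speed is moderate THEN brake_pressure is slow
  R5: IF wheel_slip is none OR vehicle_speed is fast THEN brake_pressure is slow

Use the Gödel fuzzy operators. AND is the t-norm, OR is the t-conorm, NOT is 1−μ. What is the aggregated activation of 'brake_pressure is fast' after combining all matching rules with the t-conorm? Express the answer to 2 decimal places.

R1: (none=0.19 OR moderate=0.19) = 0.19; AND[min(a, b)] with severe=0.54 → w = 0.19
R2: fast=0.48, severe=0.54; AND[min(a, b)] → w = 0.48
R3: none=0.19, ¬fast=1−0.48=0.52; OR[max(a, b)] → w = 0.52
R4: none=0.19, moderate=0.19; AND[min(a, b)] → w = 0.19
R5: none=0.19, fast=0.48; OR[max(a, b)] → w = 0.48
Rules with consequent 'fast': {R1, R2} → strengths 0.19, 0.48
Aggregate via t-conorm [max(a, b)]: 0.48

0.48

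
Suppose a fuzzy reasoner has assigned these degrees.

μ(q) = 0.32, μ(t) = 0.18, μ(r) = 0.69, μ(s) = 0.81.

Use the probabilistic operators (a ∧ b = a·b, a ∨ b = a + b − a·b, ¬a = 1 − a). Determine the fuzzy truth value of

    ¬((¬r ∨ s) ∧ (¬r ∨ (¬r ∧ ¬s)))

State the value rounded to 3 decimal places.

¬r = 1 − 0.6900 = 0.3100
¬r ∨ s = a + b − a·b on (0.3100, 0.8100) = 0.8689
¬r = 1 − 0.6900 = 0.3100
¬r = 1 − 0.6900 = 0.3100
¬s = 1 − 0.8100 = 0.1900
¬r ∧ ¬s = a·b on (0.3100, 0.1900) = 0.0589
¬r ∨ (¬r ∧ ¬s) = a + b − a·b on (0.3100, 0.0589) = 0.3506
(¬r ∨ s) ∧ (¬r ∨ (¬r ∧ ¬s)) = a·b on (0.8689, 0.3506) = 0.3047
¬((¬r ∨ s) ∧ (¬r ∨ (¬r ∧ ¬s))) = 1 − 0.3047 = 0.6953

0.695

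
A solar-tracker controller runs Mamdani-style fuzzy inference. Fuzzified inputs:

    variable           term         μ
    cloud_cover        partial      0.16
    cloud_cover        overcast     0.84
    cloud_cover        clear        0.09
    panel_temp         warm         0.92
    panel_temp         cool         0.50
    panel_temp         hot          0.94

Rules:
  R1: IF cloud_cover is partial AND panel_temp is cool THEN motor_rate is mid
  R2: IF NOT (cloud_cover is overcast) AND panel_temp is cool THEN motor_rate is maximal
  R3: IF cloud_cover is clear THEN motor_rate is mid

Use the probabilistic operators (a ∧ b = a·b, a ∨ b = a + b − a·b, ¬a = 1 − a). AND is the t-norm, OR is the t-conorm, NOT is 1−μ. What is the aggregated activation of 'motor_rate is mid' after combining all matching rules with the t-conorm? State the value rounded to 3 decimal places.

0.163

R1: partial=0.16, cool=0.50; AND[a·b] → w = 0.0800
R2: ¬overcast=1−0.84=0.16, cool=0.50; AND[a·b] → w = 0.0800
R3: clear=0.09 → w = 0.0900
Rules with consequent 'mid': {R1, R3} → strengths 0.0800, 0.0900
Aggregate via t-conorm [a + b − a·b]: 0.1628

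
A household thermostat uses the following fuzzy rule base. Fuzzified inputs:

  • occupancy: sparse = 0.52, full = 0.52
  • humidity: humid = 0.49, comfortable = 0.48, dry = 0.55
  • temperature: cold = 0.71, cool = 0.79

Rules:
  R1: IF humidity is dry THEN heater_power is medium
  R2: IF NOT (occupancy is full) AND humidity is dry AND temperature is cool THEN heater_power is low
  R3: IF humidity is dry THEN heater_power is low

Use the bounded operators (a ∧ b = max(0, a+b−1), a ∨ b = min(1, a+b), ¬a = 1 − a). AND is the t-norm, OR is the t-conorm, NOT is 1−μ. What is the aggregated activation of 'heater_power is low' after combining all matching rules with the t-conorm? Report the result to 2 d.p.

0.55

R1: dry=0.55 → w = 0.55
R2: ¬full=1−0.52=0.48, dry=0.55, cool=0.79; AND[max(0, a+b−1)] → w = 0.00
R3: dry=0.55 → w = 0.55
Rules with consequent 'low': {R2, R3} → strengths 0.00, 0.55
Aggregate via t-conorm [min(1, a+b)]: 0.55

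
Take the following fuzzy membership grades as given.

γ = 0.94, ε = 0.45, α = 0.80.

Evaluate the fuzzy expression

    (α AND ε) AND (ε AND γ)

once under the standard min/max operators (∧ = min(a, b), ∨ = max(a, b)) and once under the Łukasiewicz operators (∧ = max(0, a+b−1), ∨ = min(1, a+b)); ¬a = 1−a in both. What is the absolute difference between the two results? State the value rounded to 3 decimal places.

0.450

Under standard min/max:
  α AND ε = min(a, b) on (0.80, 0.45) = 0.45
  ε AND γ = min(a, b) on (0.45, 0.94) = 0.45
  (α AND ε) AND (ε AND γ) = min(a, b) on (0.45, 0.45) = 0.45
  → value = 0.4500
Under Łukasiewicz:
  α AND ε = max(0, a+b−1) on (0.80, 0.45) = 0.25
  ε AND γ = max(0, a+b−1) on (0.45, 0.94) = 0.39
  (α AND ε) AND (ε AND γ) = max(0, a+b−1) on (0.25, 0.39) = 0.00
  → value = 0.0000
|0.4500 − 0.0000| = 0.450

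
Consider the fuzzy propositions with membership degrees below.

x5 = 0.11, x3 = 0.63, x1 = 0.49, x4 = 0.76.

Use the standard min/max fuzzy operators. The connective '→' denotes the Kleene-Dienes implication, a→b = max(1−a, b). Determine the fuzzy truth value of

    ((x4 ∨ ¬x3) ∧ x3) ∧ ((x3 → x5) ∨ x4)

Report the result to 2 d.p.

0.63

¬x3 = 1 − 0.63 = 0.37
x4 ∨ ¬x3 = max(a, b) on (0.76, 0.37) = 0.76
(x4 ∨ ¬x3) ∧ x3 = min(a, b) on (0.76, 0.63) = 0.63
x3 → x5  [Kleene-Dienes: max(1−a, b)] with a=0.63, b=0.11 → 0.37
(x3 → x5) ∨ x4 = max(a, b) on (0.37, 0.76) = 0.76
((x4 ∨ ¬x3) ∧ x3) ∧ ((x3 → x5) ∨ x4) = min(a, b) on (0.63, 0.76) = 0.63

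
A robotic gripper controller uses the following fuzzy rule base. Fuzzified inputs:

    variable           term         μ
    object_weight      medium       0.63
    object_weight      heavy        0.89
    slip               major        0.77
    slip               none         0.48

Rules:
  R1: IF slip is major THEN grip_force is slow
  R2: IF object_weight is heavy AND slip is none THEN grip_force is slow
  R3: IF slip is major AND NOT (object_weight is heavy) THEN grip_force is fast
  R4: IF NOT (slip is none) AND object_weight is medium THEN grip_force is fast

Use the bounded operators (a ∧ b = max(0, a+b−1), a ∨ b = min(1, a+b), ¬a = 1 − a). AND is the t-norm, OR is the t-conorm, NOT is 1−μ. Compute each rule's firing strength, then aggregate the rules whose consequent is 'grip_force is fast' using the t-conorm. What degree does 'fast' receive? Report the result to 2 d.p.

R1: major=0.77 → w = 0.77
R2: heavy=0.89, none=0.48; AND[max(0, a+b−1)] → w = 0.37
R3: major=0.77, ¬heavy=1−0.89=0.11; AND[max(0, a+b−1)] → w = 0.00
R4: ¬none=1−0.48=0.52, medium=0.63; AND[max(0, a+b−1)] → w = 0.15
Rules with consequent 'fast': {R3, R4} → strengths 0.00, 0.15
Aggregate via t-conorm [min(1, a+b)]: 0.15

0.15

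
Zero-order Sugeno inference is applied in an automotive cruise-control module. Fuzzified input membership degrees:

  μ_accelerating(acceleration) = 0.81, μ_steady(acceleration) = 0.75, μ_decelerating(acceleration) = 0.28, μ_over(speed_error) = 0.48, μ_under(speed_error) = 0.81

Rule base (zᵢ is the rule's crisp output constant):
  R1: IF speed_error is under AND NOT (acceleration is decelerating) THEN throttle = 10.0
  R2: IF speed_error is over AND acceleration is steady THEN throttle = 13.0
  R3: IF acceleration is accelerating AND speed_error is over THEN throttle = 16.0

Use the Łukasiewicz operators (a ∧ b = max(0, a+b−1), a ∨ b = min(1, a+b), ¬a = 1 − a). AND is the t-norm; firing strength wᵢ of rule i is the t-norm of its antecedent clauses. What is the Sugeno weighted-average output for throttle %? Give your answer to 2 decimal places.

R1 (z=10.0): under=0.81, ¬decelerating=1−0.28=0.72; AND[max(0, a+b−1)] → w = 0.53
R2 (z=13.0): over=0.48, steady=0.75; AND[max(0, a+b−1)] → w = 0.23
R3 (z=16.0): accelerating=0.81, over=0.48; AND[max(0, a+b−1)] → w = 0.29
Weighted average = (0.53·10.0 + 0.23·13.0 + 0.29·16.0) / (0.53 + 0.23 + 0.29)
  = 12.9300 / 1.0500 = 12.31

12.31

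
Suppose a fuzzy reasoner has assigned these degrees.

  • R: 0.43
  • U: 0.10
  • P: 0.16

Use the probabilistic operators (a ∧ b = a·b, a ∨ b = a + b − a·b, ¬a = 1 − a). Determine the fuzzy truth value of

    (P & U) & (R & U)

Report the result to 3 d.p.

0.001

P & U = a·b on (0.1600, 0.1000) = 0.0160
R & U = a·b on (0.4300, 0.1000) = 0.0430
(P & U) & (R & U) = a·b on (0.0160, 0.0430) = 0.0007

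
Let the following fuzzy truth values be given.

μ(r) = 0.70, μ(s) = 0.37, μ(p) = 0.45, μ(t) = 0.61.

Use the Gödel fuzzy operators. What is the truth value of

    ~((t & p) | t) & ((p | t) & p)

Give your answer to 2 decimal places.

0.39

t & p = min(a, b) on (0.61, 0.45) = 0.45
(t & p) | t = max(a, b) on (0.45, 0.61) = 0.61
~((t & p) | t) = 1 − 0.61 = 0.39
p | t = max(a, b) on (0.45, 0.61) = 0.61
(p | t) & p = min(a, b) on (0.61, 0.45) = 0.45
~((t & p) | t) & ((p | t) & p) = min(a, b) on (0.39, 0.45) = 0.39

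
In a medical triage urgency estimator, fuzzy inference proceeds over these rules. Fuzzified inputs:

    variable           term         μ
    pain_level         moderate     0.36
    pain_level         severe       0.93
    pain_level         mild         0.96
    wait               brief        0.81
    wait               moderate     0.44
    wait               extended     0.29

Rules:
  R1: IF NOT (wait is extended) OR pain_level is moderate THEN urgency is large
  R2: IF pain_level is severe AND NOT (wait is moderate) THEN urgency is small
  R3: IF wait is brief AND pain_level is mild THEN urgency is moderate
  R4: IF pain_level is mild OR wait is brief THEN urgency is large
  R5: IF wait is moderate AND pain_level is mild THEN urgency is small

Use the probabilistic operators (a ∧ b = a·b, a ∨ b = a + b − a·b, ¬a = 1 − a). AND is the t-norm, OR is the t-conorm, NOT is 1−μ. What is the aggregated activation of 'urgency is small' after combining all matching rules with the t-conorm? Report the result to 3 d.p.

0.723

R1: ¬extended=1−0.29=0.71, moderate=0.36; OR[a + b − a·b] → w = 0.8144
R2: severe=0.93, ¬moderate=1−0.44=0.56; AND[a·b] → w = 0.5208
R3: brief=0.81, mild=0.96; AND[a·b] → w = 0.7776
R4: mild=0.96, brief=0.81; OR[a + b − a·b] → w = 0.9924
R5: moderate=0.44, mild=0.96; AND[a·b] → w = 0.4224
Rules with consequent 'small': {R2, R5} → strengths 0.5208, 0.4224
Aggregate via t-conorm [a + b − a·b]: 0.7232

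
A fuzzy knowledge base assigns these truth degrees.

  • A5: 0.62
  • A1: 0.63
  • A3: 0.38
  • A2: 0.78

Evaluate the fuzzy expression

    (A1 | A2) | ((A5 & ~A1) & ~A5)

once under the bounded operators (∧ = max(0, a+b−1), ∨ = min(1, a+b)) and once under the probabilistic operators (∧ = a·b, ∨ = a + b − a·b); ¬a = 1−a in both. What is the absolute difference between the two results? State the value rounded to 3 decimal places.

Under bounded:
  A1 | A2 = min(1, a+b) on (0.63, 0.78) = 1.00
  ~A1 = 1 − 0.63 = 0.37
  A5 & ~A1 = max(0, a+b−1) on (0.62, 0.37) = 0.00
  ~A5 = 1 − 0.62 = 0.38
  (A5 & ~A1) & ~A5 = max(0, a+b−1) on (0.00, 0.38) = 0.00
  (A1 | A2) | ((A5 & ~A1) & ~A5) = min(1, a+b) on (1.00, 0.00) = 1.00
  → value = 1.0000
Under probabilistic:
  A1 | A2 = a + b − a·b on (0.6300, 0.7800) = 0.9186
  ~A1 = 1 − 0.6300 = 0.3700
  A5 & ~A1 = a·b on (0.6200, 0.3700) = 0.2294
  ~A5 = 1 − 0.6200 = 0.3800
  (A5 & ~A1) & ~A5 = a·b on (0.2294, 0.3800) = 0.0872
  (A1 | A2) | ((A5 & ~A1) & ~A5) = a + b − a·b on (0.9186, 0.0872) = 0.9257
  → value = 0.9257
|1.0000 − 0.9257| = 0.074

0.074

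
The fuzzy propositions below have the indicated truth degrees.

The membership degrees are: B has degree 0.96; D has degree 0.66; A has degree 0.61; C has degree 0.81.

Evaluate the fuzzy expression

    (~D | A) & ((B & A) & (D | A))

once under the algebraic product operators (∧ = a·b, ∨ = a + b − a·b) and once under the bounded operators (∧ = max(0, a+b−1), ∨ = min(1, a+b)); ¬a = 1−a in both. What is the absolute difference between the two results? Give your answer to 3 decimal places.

Under algebraic product:
  ~D = 1 − 0.6600 = 0.3400
  ~D | A = a + b − a·b on (0.3400, 0.6100) = 0.7426
  B & A = a·b on (0.9600, 0.6100) = 0.5856
  D | A = a + b − a·b on (0.6600, 0.6100) = 0.8674
  (B & A) & (D | A) = a·b on (0.5856, 0.8674) = 0.5079
  (~D | A) & ((B & A) & (D | A)) = a·b on (0.7426, 0.5079) = 0.3772
  → value = 0.3772
Under bounded:
  ~D = 1 − 0.66 = 0.34
  ~D | A = min(1, a+b) on (0.34, 0.61) = 0.95
  B & A = max(0, a+b−1) on (0.96, 0.61) = 0.57
  D | A = min(1, a+b) on (0.66, 0.61) = 1.00
  (B & A) & (D | A) = max(0, a+b−1) on (0.57, 1.00) = 0.57
  (~D | A) & ((B & A) & (D | A)) = max(0, a+b−1) on (0.95, 0.57) = 0.52
  → value = 0.5200
|0.3772 − 0.5200| = 0.143

0.143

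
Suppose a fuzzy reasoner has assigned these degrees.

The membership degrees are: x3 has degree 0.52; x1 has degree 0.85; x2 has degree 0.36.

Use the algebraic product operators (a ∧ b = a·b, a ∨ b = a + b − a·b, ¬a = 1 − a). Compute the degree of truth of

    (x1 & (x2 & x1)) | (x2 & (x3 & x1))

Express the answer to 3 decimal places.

0.378

x2 & x1 = a·b on (0.3600, 0.8500) = 0.3060
x1 & (x2 & x1) = a·b on (0.8500, 0.3060) = 0.2601
x3 & x1 = a·b on (0.5200, 0.8500) = 0.4420
x2 & (x3 & x1) = a·b on (0.3600, 0.4420) = 0.1591
(x1 & (x2 & x1)) | (x2 & (x3 & x1)) = a + b − a·b on (0.2601, 0.1591) = 0.3778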